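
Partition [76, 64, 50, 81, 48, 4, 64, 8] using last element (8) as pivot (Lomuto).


Pivot: 8
  4 <= 8: swap -> [4, 64, 50, 81, 48, 76, 64, 8]
Place pivot at 1: [4, 8, 50, 81, 48, 76, 64, 64]

Partitioned: [4, 8, 50, 81, 48, 76, 64, 64]


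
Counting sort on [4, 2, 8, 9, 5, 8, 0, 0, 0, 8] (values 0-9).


Input: [4, 2, 8, 9, 5, 8, 0, 0, 0, 8]
Counts: [3, 0, 1, 0, 1, 1, 0, 0, 3, 1]

Sorted: [0, 0, 0, 2, 4, 5, 8, 8, 8, 9]


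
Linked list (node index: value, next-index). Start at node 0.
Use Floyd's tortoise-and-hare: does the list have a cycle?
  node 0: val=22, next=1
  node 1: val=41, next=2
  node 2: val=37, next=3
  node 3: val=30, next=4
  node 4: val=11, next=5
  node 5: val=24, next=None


Floyd's tortoise (slow, +1) and hare (fast, +2):
  init: slow=0, fast=0
  step 1: slow=1, fast=2
  step 2: slow=2, fast=4
  step 3: fast 4->5->None, no cycle

Cycle: no


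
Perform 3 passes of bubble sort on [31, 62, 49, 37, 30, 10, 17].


Initial: [31, 62, 49, 37, 30, 10, 17]
Pass 1: [31, 49, 37, 30, 10, 17, 62] (5 swaps)
Pass 2: [31, 37, 30, 10, 17, 49, 62] (4 swaps)
Pass 3: [31, 30, 10, 17, 37, 49, 62] (3 swaps)

After 3 passes: [31, 30, 10, 17, 37, 49, 62]


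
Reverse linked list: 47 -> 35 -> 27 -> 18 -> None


Step 1: curr=47, set curr.next=prev(None) | reversed so far: 47
Step 2: curr=35, set curr.next=prev(47) | reversed so far: 35 -> 47
Step 3: curr=27, set curr.next=prev(35) | reversed so far: 27 -> 35 -> 47
Step 4: curr=18, set curr.next=prev(27) | reversed so far: 18 -> 27 -> 35 -> 47

18 -> 27 -> 35 -> 47 -> None


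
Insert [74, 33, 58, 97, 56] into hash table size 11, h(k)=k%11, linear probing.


Insert 74: h=8 -> slot 8
Insert 33: h=0 -> slot 0
Insert 58: h=3 -> slot 3
Insert 97: h=9 -> slot 9
Insert 56: h=1 -> slot 1

Table: [33, 56, None, 58, None, None, None, None, 74, 97, None]


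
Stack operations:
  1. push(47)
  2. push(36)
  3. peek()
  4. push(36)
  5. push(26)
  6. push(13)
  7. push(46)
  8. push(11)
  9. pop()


push(47) -> [47]
push(36) -> [47, 36]
peek()->36
push(36) -> [47, 36, 36]
push(26) -> [47, 36, 36, 26]
push(13) -> [47, 36, 36, 26, 13]
push(46) -> [47, 36, 36, 26, 13, 46]
push(11) -> [47, 36, 36, 26, 13, 46, 11]
pop()->11, [47, 36, 36, 26, 13, 46]

Final stack: [47, 36, 36, 26, 13, 46]


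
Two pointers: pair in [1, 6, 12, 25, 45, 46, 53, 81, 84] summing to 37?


lo=0(1)+hi=8(84)=85
lo=0(1)+hi=7(81)=82
lo=0(1)+hi=6(53)=54
lo=0(1)+hi=5(46)=47
lo=0(1)+hi=4(45)=46
lo=0(1)+hi=3(25)=26
lo=1(6)+hi=3(25)=31
lo=2(12)+hi=3(25)=37

Yes: 12+25=37


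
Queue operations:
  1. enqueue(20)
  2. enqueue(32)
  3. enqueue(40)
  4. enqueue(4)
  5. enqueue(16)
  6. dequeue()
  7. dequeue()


enqueue(20) -> [20]
enqueue(32) -> [20, 32]
enqueue(40) -> [20, 32, 40]
enqueue(4) -> [20, 32, 40, 4]
enqueue(16) -> [20, 32, 40, 4, 16]
dequeue()->20, [32, 40, 4, 16]
dequeue()->32, [40, 4, 16]

Final queue: [40, 4, 16]


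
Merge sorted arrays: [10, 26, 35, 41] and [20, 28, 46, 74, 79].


Take 10 from A
Take 20 from B
Take 26 from A
Take 28 from B
Take 35 from A
Take 41 from A

Merged: [10, 20, 26, 28, 35, 41, 46, 74, 79]


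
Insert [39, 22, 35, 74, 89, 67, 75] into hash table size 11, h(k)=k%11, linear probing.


Insert 39: h=6 -> slot 6
Insert 22: h=0 -> slot 0
Insert 35: h=2 -> slot 2
Insert 74: h=8 -> slot 8
Insert 89: h=1 -> slot 1
Insert 67: h=1, 2 probes -> slot 3
Insert 75: h=9 -> slot 9

Table: [22, 89, 35, 67, None, None, 39, None, 74, 75, None]


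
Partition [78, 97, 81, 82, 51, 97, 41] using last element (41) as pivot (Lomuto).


Pivot: 41
Place pivot at 0: [41, 97, 81, 82, 51, 97, 78]

Partitioned: [41, 97, 81, 82, 51, 97, 78]


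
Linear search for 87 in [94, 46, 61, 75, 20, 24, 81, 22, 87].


i=0: 94!=87
i=1: 46!=87
i=2: 61!=87
i=3: 75!=87
i=4: 20!=87
i=5: 24!=87
i=6: 81!=87
i=7: 22!=87
i=8: 87==87 found!

Found at 8, 9 comps


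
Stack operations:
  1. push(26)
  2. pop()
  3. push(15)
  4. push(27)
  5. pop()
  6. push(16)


push(26) -> [26]
pop()->26, []
push(15) -> [15]
push(27) -> [15, 27]
pop()->27, [15]
push(16) -> [15, 16]

Final stack: [15, 16]


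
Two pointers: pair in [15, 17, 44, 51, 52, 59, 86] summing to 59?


lo=0(15)+hi=6(86)=101
lo=0(15)+hi=5(59)=74
lo=0(15)+hi=4(52)=67
lo=0(15)+hi=3(51)=66
lo=0(15)+hi=2(44)=59

Yes: 15+44=59


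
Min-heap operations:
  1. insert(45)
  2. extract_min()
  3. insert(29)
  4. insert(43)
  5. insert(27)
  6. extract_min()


insert(45) -> [45]
extract_min()->45, []
insert(29) -> [29]
insert(43) -> [29, 43]
insert(27) -> [27, 43, 29]
extract_min()->27, [29, 43]

Final heap: [29, 43]


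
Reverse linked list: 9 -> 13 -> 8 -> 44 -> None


Step 1: curr=9, set curr.next=prev(None) | reversed so far: 9
Step 2: curr=13, set curr.next=prev(9) | reversed so far: 13 -> 9
Step 3: curr=8, set curr.next=prev(13) | reversed so far: 8 -> 13 -> 9
Step 4: curr=44, set curr.next=prev(8) | reversed so far: 44 -> 8 -> 13 -> 9

44 -> 8 -> 13 -> 9 -> None


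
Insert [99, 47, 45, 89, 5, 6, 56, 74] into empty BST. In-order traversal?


Insert 99: root
Insert 47: L from 99
Insert 45: L from 99 -> L from 47
Insert 89: L from 99 -> R from 47
Insert 5: L from 99 -> L from 47 -> L from 45
Insert 6: L from 99 -> L from 47 -> L from 45 -> R from 5
Insert 56: L from 99 -> R from 47 -> L from 89
Insert 74: L from 99 -> R from 47 -> L from 89 -> R from 56

In-order: [5, 6, 45, 47, 56, 74, 89, 99]


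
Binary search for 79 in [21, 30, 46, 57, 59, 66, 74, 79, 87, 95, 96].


Step 1: lo=0, hi=10, mid=5, val=66
Step 2: lo=6, hi=10, mid=8, val=87
Step 3: lo=6, hi=7, mid=6, val=74
Step 4: lo=7, hi=7, mid=7, val=79

Found at index 7


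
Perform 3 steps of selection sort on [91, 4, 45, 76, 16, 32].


Initial: [91, 4, 45, 76, 16, 32]
Step 1: min=4 at 1
  Swap: [4, 91, 45, 76, 16, 32]
Step 2: min=16 at 4
  Swap: [4, 16, 45, 76, 91, 32]
Step 3: min=32 at 5
  Swap: [4, 16, 32, 76, 91, 45]

After 3 steps: [4, 16, 32, 76, 91, 45]


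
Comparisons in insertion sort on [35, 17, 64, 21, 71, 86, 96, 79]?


Algorithm: insertion sort
Input: [35, 17, 64, 21, 71, 86, 96, 79]
Sorted: [17, 21, 35, 64, 71, 79, 86, 96]

11


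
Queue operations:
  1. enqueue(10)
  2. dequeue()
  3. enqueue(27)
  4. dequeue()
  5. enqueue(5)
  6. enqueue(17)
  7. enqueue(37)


enqueue(10) -> [10]
dequeue()->10, []
enqueue(27) -> [27]
dequeue()->27, []
enqueue(5) -> [5]
enqueue(17) -> [5, 17]
enqueue(37) -> [5, 17, 37]

Final queue: [5, 17, 37]


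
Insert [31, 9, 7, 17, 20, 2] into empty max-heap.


Insert 31: [31]
Insert 9: [31, 9]
Insert 7: [31, 9, 7]
Insert 17: [31, 17, 7, 9]
Insert 20: [31, 20, 7, 9, 17]
Insert 2: [31, 20, 7, 9, 17, 2]

Final heap: [31, 20, 7, 9, 17, 2]


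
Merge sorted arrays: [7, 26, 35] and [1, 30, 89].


Take 1 from B
Take 7 from A
Take 26 from A
Take 30 from B
Take 35 from A

Merged: [1, 7, 26, 30, 35, 89]


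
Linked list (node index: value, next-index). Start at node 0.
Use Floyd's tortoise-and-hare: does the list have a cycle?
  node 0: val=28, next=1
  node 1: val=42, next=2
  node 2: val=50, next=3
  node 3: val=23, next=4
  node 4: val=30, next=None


Floyd's tortoise (slow, +1) and hare (fast, +2):
  init: slow=0, fast=0
  step 1: slow=1, fast=2
  step 2: slow=2, fast=4
  step 3: fast -> None, no cycle

Cycle: no


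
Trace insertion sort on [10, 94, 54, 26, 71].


Initial: [10, 94, 54, 26, 71]
Insert 94: [10, 94, 54, 26, 71]
Insert 54: [10, 54, 94, 26, 71]
Insert 26: [10, 26, 54, 94, 71]
Insert 71: [10, 26, 54, 71, 94]

Sorted: [10, 26, 54, 71, 94]


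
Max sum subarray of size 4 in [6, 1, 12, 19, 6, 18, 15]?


[0:4]: 38
[1:5]: 38
[2:6]: 55
[3:7]: 58

Max: 58 at [3:7]


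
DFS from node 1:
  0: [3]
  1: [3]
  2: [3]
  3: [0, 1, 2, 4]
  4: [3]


Visit 1, push [3]
Visit 3, push [4, 2, 0]
Visit 0, push []
Visit 2, push []
Visit 4, push []

DFS order: [1, 3, 0, 2, 4]


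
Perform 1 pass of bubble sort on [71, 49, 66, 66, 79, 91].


Initial: [71, 49, 66, 66, 79, 91]
Pass 1: [49, 66, 66, 71, 79, 91] (3 swaps)

After 1 pass: [49, 66, 66, 71, 79, 91]


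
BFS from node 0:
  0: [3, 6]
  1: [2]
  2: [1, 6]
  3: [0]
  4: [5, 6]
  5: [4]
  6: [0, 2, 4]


Visit 0, enqueue [3, 6]
Visit 3, enqueue []
Visit 6, enqueue [2, 4]
Visit 2, enqueue [1]
Visit 4, enqueue [5]
Visit 1, enqueue []
Visit 5, enqueue []

BFS order: [0, 3, 6, 2, 4, 1, 5]


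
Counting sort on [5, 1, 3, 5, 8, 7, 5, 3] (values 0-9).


Input: [5, 1, 3, 5, 8, 7, 5, 3]
Counts: [0, 1, 0, 2, 0, 3, 0, 1, 1, 0]

Sorted: [1, 3, 3, 5, 5, 5, 7, 8]


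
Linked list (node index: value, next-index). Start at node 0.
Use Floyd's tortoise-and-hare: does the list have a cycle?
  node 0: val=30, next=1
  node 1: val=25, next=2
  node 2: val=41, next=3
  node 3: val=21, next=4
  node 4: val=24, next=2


Floyd's tortoise (slow, +1) and hare (fast, +2):
  init: slow=0, fast=0
  step 1: slow=1, fast=2
  step 2: slow=2, fast=4
  step 3: slow=3, fast=3
  slow == fast at node 3: cycle detected

Cycle: yes


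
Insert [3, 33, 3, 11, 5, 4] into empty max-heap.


Insert 3: [3]
Insert 33: [33, 3]
Insert 3: [33, 3, 3]
Insert 11: [33, 11, 3, 3]
Insert 5: [33, 11, 3, 3, 5]
Insert 4: [33, 11, 4, 3, 5, 3]

Final heap: [33, 11, 4, 3, 5, 3]


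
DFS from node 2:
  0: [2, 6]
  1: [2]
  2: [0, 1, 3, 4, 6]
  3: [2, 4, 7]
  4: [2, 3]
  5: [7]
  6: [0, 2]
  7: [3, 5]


Visit 2, push [6, 4, 3, 1, 0]
Visit 0, push [6]
Visit 6, push []
Visit 1, push []
Visit 3, push [7, 4]
Visit 4, push []
Visit 7, push [5]
Visit 5, push []

DFS order: [2, 0, 6, 1, 3, 4, 7, 5]


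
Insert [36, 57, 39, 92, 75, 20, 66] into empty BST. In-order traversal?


Insert 36: root
Insert 57: R from 36
Insert 39: R from 36 -> L from 57
Insert 92: R from 36 -> R from 57
Insert 75: R from 36 -> R from 57 -> L from 92
Insert 20: L from 36
Insert 66: R from 36 -> R from 57 -> L from 92 -> L from 75

In-order: [20, 36, 39, 57, 66, 75, 92]


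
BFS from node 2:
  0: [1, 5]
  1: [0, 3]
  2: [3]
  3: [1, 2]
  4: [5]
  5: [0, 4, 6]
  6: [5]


Visit 2, enqueue [3]
Visit 3, enqueue [1]
Visit 1, enqueue [0]
Visit 0, enqueue [5]
Visit 5, enqueue [4, 6]
Visit 4, enqueue []
Visit 6, enqueue []

BFS order: [2, 3, 1, 0, 5, 4, 6]


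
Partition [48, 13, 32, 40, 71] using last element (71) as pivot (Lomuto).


Pivot: 71
  48 <= 71: advance i (no swap)
  13 <= 71: advance i (no swap)
  32 <= 71: advance i (no swap)
  40 <= 71: advance i (no swap)
Place pivot at 4: [48, 13, 32, 40, 71]

Partitioned: [48, 13, 32, 40, 71]


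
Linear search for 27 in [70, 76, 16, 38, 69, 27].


i=0: 70!=27
i=1: 76!=27
i=2: 16!=27
i=3: 38!=27
i=4: 69!=27
i=5: 27==27 found!

Found at 5, 6 comps


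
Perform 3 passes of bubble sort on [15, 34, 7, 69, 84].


Initial: [15, 34, 7, 69, 84]
Pass 1: [15, 7, 34, 69, 84] (1 swaps)
Pass 2: [7, 15, 34, 69, 84] (1 swaps)
Pass 3: [7, 15, 34, 69, 84] (0 swaps)

After 3 passes: [7, 15, 34, 69, 84]


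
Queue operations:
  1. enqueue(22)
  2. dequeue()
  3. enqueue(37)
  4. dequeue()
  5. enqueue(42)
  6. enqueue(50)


enqueue(22) -> [22]
dequeue()->22, []
enqueue(37) -> [37]
dequeue()->37, []
enqueue(42) -> [42]
enqueue(50) -> [42, 50]

Final queue: [42, 50]


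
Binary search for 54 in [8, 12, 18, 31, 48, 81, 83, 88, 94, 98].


Step 1: lo=0, hi=9, mid=4, val=48
Step 2: lo=5, hi=9, mid=7, val=88
Step 3: lo=5, hi=6, mid=5, val=81

Not found


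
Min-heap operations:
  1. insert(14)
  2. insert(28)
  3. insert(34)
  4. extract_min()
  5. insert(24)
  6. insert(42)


insert(14) -> [14]
insert(28) -> [14, 28]
insert(34) -> [14, 28, 34]
extract_min()->14, [28, 34]
insert(24) -> [24, 34, 28]
insert(42) -> [24, 34, 28, 42]

Final heap: [24, 34, 28, 42]


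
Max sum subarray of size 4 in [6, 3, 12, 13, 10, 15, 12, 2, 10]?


[0:4]: 34
[1:5]: 38
[2:6]: 50
[3:7]: 50
[4:8]: 39
[5:9]: 39

Max: 50 at [2:6]


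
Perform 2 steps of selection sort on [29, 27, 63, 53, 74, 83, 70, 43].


Initial: [29, 27, 63, 53, 74, 83, 70, 43]
Step 1: min=27 at 1
  Swap: [27, 29, 63, 53, 74, 83, 70, 43]
Step 2: min=29 at 1
  Swap: [27, 29, 63, 53, 74, 83, 70, 43]

After 2 steps: [27, 29, 63, 53, 74, 83, 70, 43]


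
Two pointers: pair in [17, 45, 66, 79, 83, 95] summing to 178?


lo=0(17)+hi=5(95)=112
lo=1(45)+hi=5(95)=140
lo=2(66)+hi=5(95)=161
lo=3(79)+hi=5(95)=174
lo=4(83)+hi=5(95)=178

Yes: 83+95=178


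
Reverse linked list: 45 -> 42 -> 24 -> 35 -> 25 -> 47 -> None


Step 1: curr=45, set curr.next=prev(None) | reversed so far: 45
Step 2: curr=42, set curr.next=prev(45) | reversed so far: 42 -> 45
Step 3: curr=24, set curr.next=prev(42) | reversed so far: 24 -> 42 -> 45
Step 4: curr=35, set curr.next=prev(24) | reversed so far: 35 -> 24 -> 42 -> 45
Step 5: curr=25, set curr.next=prev(35) | reversed so far: 25 -> 35 -> 24 -> 42 -> 45
Step 6: curr=47, set curr.next=prev(25) | reversed so far: 47 -> 25 -> 35 -> 24 -> 42 -> 45

47 -> 25 -> 35 -> 24 -> 42 -> 45 -> None


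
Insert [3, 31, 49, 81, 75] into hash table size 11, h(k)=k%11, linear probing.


Insert 3: h=3 -> slot 3
Insert 31: h=9 -> slot 9
Insert 49: h=5 -> slot 5
Insert 81: h=4 -> slot 4
Insert 75: h=9, 1 probes -> slot 10

Table: [None, None, None, 3, 81, 49, None, None, None, 31, 75]


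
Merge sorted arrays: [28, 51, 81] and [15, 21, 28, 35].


Take 15 from B
Take 21 from B
Take 28 from A
Take 28 from B
Take 35 from B

Merged: [15, 21, 28, 28, 35, 51, 81]


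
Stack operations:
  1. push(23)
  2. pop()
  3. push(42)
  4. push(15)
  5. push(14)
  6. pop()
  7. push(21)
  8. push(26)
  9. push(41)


push(23) -> [23]
pop()->23, []
push(42) -> [42]
push(15) -> [42, 15]
push(14) -> [42, 15, 14]
pop()->14, [42, 15]
push(21) -> [42, 15, 21]
push(26) -> [42, 15, 21, 26]
push(41) -> [42, 15, 21, 26, 41]

Final stack: [42, 15, 21, 26, 41]


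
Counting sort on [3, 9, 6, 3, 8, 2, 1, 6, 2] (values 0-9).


Input: [3, 9, 6, 3, 8, 2, 1, 6, 2]
Counts: [0, 1, 2, 2, 0, 0, 2, 0, 1, 1]

Sorted: [1, 2, 2, 3, 3, 6, 6, 8, 9]


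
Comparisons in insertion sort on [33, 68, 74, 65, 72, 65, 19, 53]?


Algorithm: insertion sort
Input: [33, 68, 74, 65, 72, 65, 19, 53]
Sorted: [19, 33, 53, 65, 65, 68, 72, 74]

23


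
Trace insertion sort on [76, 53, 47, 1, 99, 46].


Initial: [76, 53, 47, 1, 99, 46]
Insert 53: [53, 76, 47, 1, 99, 46]
Insert 47: [47, 53, 76, 1, 99, 46]
Insert 1: [1, 47, 53, 76, 99, 46]
Insert 99: [1, 47, 53, 76, 99, 46]
Insert 46: [1, 46, 47, 53, 76, 99]

Sorted: [1, 46, 47, 53, 76, 99]


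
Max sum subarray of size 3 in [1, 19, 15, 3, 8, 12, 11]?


[0:3]: 35
[1:4]: 37
[2:5]: 26
[3:6]: 23
[4:7]: 31

Max: 37 at [1:4]


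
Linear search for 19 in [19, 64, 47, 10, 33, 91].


i=0: 19==19 found!

Found at 0, 1 comps


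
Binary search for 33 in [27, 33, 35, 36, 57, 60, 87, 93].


Step 1: lo=0, hi=7, mid=3, val=36
Step 2: lo=0, hi=2, mid=1, val=33

Found at index 1


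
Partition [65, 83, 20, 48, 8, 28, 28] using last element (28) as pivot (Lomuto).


Pivot: 28
  20 <= 28: swap -> [20, 83, 65, 48, 8, 28, 28]
  8 <= 28: swap -> [20, 8, 65, 48, 83, 28, 28]
  28 <= 28: swap -> [20, 8, 28, 48, 83, 65, 28]
Place pivot at 3: [20, 8, 28, 28, 83, 65, 48]

Partitioned: [20, 8, 28, 28, 83, 65, 48]


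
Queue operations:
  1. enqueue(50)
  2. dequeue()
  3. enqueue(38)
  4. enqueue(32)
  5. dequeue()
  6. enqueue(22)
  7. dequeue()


enqueue(50) -> [50]
dequeue()->50, []
enqueue(38) -> [38]
enqueue(32) -> [38, 32]
dequeue()->38, [32]
enqueue(22) -> [32, 22]
dequeue()->32, [22]

Final queue: [22]


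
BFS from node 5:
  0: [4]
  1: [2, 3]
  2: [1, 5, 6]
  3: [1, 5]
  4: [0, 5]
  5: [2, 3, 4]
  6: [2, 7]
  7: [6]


Visit 5, enqueue [2, 3, 4]
Visit 2, enqueue [1, 6]
Visit 3, enqueue []
Visit 4, enqueue [0]
Visit 1, enqueue []
Visit 6, enqueue [7]
Visit 0, enqueue []
Visit 7, enqueue []

BFS order: [5, 2, 3, 4, 1, 6, 0, 7]


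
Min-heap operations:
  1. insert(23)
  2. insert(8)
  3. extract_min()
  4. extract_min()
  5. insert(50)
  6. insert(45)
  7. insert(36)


insert(23) -> [23]
insert(8) -> [8, 23]
extract_min()->8, [23]
extract_min()->23, []
insert(50) -> [50]
insert(45) -> [45, 50]
insert(36) -> [36, 50, 45]

Final heap: [36, 50, 45]


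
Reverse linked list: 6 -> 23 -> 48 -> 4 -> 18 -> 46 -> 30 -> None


Step 1: curr=6, set curr.next=prev(None) | reversed so far: 6
Step 2: curr=23, set curr.next=prev(6) | reversed so far: 23 -> 6
Step 3: curr=48, set curr.next=prev(23) | reversed so far: 48 -> 23 -> 6
Step 4: curr=4, set curr.next=prev(48) | reversed so far: 4 -> 48 -> 23 -> 6
Step 5: curr=18, set curr.next=prev(4) | reversed so far: 18 -> 4 -> 48 -> 23 -> 6
Step 6: curr=46, set curr.next=prev(18) | reversed so far: 46 -> 18 -> 4 -> 48 -> 23 -> 6
Step 7: curr=30, set curr.next=prev(46) | reversed so far: 30 -> 46 -> 18 -> 4 -> 48 -> 23 -> 6

30 -> 46 -> 18 -> 4 -> 48 -> 23 -> 6 -> None


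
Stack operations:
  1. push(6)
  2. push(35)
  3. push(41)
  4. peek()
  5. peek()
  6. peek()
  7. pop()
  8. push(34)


push(6) -> [6]
push(35) -> [6, 35]
push(41) -> [6, 35, 41]
peek()->41
peek()->41
peek()->41
pop()->41, [6, 35]
push(34) -> [6, 35, 34]

Final stack: [6, 35, 34]


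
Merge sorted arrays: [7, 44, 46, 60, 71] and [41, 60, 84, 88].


Take 7 from A
Take 41 from B
Take 44 from A
Take 46 from A
Take 60 from A
Take 60 from B
Take 71 from A

Merged: [7, 41, 44, 46, 60, 60, 71, 84, 88]


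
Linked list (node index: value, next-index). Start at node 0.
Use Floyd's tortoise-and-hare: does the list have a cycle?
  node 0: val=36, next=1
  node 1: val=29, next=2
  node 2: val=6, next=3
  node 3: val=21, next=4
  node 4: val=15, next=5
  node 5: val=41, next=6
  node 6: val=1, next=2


Floyd's tortoise (slow, +1) and hare (fast, +2):
  init: slow=0, fast=0
  step 1: slow=1, fast=2
  step 2: slow=2, fast=4
  step 3: slow=3, fast=6
  step 4: slow=4, fast=3
  step 5: slow=5, fast=5
  slow == fast at node 5: cycle detected

Cycle: yes


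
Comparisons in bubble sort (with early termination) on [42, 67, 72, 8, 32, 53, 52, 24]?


Algorithm: bubble sort (with early termination)
Input: [42, 67, 72, 8, 32, 53, 52, 24]
Sorted: [8, 24, 32, 42, 52, 53, 67, 72]

28


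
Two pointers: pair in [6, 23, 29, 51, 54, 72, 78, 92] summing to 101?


lo=0(6)+hi=7(92)=98
lo=1(23)+hi=7(92)=115
lo=1(23)+hi=6(78)=101

Yes: 23+78=101


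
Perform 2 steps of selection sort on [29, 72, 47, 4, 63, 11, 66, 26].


Initial: [29, 72, 47, 4, 63, 11, 66, 26]
Step 1: min=4 at 3
  Swap: [4, 72, 47, 29, 63, 11, 66, 26]
Step 2: min=11 at 5
  Swap: [4, 11, 47, 29, 63, 72, 66, 26]

After 2 steps: [4, 11, 47, 29, 63, 72, 66, 26]


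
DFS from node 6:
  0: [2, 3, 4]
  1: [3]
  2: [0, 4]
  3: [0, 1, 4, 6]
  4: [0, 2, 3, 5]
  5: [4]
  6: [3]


Visit 6, push [3]
Visit 3, push [4, 1, 0]
Visit 0, push [4, 2]
Visit 2, push [4]
Visit 4, push [5]
Visit 5, push []
Visit 1, push []

DFS order: [6, 3, 0, 2, 4, 5, 1]


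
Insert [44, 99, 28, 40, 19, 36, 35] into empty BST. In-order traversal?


Insert 44: root
Insert 99: R from 44
Insert 28: L from 44
Insert 40: L from 44 -> R from 28
Insert 19: L from 44 -> L from 28
Insert 36: L from 44 -> R from 28 -> L from 40
Insert 35: L from 44 -> R from 28 -> L from 40 -> L from 36

In-order: [19, 28, 35, 36, 40, 44, 99]


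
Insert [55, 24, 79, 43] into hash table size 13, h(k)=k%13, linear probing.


Insert 55: h=3 -> slot 3
Insert 24: h=11 -> slot 11
Insert 79: h=1 -> slot 1
Insert 43: h=4 -> slot 4

Table: [None, 79, None, 55, 43, None, None, None, None, None, None, 24, None]


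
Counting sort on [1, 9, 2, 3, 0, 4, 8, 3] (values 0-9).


Input: [1, 9, 2, 3, 0, 4, 8, 3]
Counts: [1, 1, 1, 2, 1, 0, 0, 0, 1, 1]

Sorted: [0, 1, 2, 3, 3, 4, 8, 9]


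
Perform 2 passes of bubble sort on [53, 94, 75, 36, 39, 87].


Initial: [53, 94, 75, 36, 39, 87]
Pass 1: [53, 75, 36, 39, 87, 94] (4 swaps)
Pass 2: [53, 36, 39, 75, 87, 94] (2 swaps)

After 2 passes: [53, 36, 39, 75, 87, 94]


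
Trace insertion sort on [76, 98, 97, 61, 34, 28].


Initial: [76, 98, 97, 61, 34, 28]
Insert 98: [76, 98, 97, 61, 34, 28]
Insert 97: [76, 97, 98, 61, 34, 28]
Insert 61: [61, 76, 97, 98, 34, 28]
Insert 34: [34, 61, 76, 97, 98, 28]
Insert 28: [28, 34, 61, 76, 97, 98]

Sorted: [28, 34, 61, 76, 97, 98]


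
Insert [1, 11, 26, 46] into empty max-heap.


Insert 1: [1]
Insert 11: [11, 1]
Insert 26: [26, 1, 11]
Insert 46: [46, 26, 11, 1]

Final heap: [46, 26, 11, 1]


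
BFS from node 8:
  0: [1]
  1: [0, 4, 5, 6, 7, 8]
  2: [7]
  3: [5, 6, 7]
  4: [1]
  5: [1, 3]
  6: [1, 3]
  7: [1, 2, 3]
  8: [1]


Visit 8, enqueue [1]
Visit 1, enqueue [0, 4, 5, 6, 7]
Visit 0, enqueue []
Visit 4, enqueue []
Visit 5, enqueue [3]
Visit 6, enqueue []
Visit 7, enqueue [2]
Visit 3, enqueue []
Visit 2, enqueue []

BFS order: [8, 1, 0, 4, 5, 6, 7, 3, 2]


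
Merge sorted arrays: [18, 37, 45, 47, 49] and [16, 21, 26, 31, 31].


Take 16 from B
Take 18 from A
Take 21 from B
Take 26 from B
Take 31 from B
Take 31 from B

Merged: [16, 18, 21, 26, 31, 31, 37, 45, 47, 49]


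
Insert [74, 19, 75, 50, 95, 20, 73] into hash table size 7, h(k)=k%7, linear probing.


Insert 74: h=4 -> slot 4
Insert 19: h=5 -> slot 5
Insert 75: h=5, 1 probes -> slot 6
Insert 50: h=1 -> slot 1
Insert 95: h=4, 3 probes -> slot 0
Insert 20: h=6, 3 probes -> slot 2
Insert 73: h=3 -> slot 3

Table: [95, 50, 20, 73, 74, 19, 75]


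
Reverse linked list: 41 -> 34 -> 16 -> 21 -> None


Step 1: curr=41, set curr.next=prev(None) | reversed so far: 41
Step 2: curr=34, set curr.next=prev(41) | reversed so far: 34 -> 41
Step 3: curr=16, set curr.next=prev(34) | reversed so far: 16 -> 34 -> 41
Step 4: curr=21, set curr.next=prev(16) | reversed so far: 21 -> 16 -> 34 -> 41

21 -> 16 -> 34 -> 41 -> None


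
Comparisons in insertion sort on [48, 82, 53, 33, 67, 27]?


Algorithm: insertion sort
Input: [48, 82, 53, 33, 67, 27]
Sorted: [27, 33, 48, 53, 67, 82]

13


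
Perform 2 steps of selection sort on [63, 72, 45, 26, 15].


Initial: [63, 72, 45, 26, 15]
Step 1: min=15 at 4
  Swap: [15, 72, 45, 26, 63]
Step 2: min=26 at 3
  Swap: [15, 26, 45, 72, 63]

After 2 steps: [15, 26, 45, 72, 63]


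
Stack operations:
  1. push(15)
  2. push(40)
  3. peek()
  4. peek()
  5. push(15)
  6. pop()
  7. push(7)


push(15) -> [15]
push(40) -> [15, 40]
peek()->40
peek()->40
push(15) -> [15, 40, 15]
pop()->15, [15, 40]
push(7) -> [15, 40, 7]

Final stack: [15, 40, 7]


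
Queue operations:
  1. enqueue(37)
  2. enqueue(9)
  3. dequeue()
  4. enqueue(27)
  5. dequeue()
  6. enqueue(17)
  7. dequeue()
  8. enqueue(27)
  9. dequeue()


enqueue(37) -> [37]
enqueue(9) -> [37, 9]
dequeue()->37, [9]
enqueue(27) -> [9, 27]
dequeue()->9, [27]
enqueue(17) -> [27, 17]
dequeue()->27, [17]
enqueue(27) -> [17, 27]
dequeue()->17, [27]

Final queue: [27]


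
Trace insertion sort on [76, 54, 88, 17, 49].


Initial: [76, 54, 88, 17, 49]
Insert 54: [54, 76, 88, 17, 49]
Insert 88: [54, 76, 88, 17, 49]
Insert 17: [17, 54, 76, 88, 49]
Insert 49: [17, 49, 54, 76, 88]

Sorted: [17, 49, 54, 76, 88]


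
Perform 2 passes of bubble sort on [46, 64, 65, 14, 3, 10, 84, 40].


Initial: [46, 64, 65, 14, 3, 10, 84, 40]
Pass 1: [46, 64, 14, 3, 10, 65, 40, 84] (4 swaps)
Pass 2: [46, 14, 3, 10, 64, 40, 65, 84] (4 swaps)

After 2 passes: [46, 14, 3, 10, 64, 40, 65, 84]


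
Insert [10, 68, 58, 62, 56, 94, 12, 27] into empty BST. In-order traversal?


Insert 10: root
Insert 68: R from 10
Insert 58: R from 10 -> L from 68
Insert 62: R from 10 -> L from 68 -> R from 58
Insert 56: R from 10 -> L from 68 -> L from 58
Insert 94: R from 10 -> R from 68
Insert 12: R from 10 -> L from 68 -> L from 58 -> L from 56
Insert 27: R from 10 -> L from 68 -> L from 58 -> L from 56 -> R from 12

In-order: [10, 12, 27, 56, 58, 62, 68, 94]


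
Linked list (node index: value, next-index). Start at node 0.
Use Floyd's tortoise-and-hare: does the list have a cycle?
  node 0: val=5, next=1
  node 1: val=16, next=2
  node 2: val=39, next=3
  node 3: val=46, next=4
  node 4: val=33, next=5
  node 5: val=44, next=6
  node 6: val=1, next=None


Floyd's tortoise (slow, +1) and hare (fast, +2):
  init: slow=0, fast=0
  step 1: slow=1, fast=2
  step 2: slow=2, fast=4
  step 3: slow=3, fast=6
  step 4: fast -> None, no cycle

Cycle: no


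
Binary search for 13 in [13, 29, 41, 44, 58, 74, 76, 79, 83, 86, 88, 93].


Step 1: lo=0, hi=11, mid=5, val=74
Step 2: lo=0, hi=4, mid=2, val=41
Step 3: lo=0, hi=1, mid=0, val=13

Found at index 0


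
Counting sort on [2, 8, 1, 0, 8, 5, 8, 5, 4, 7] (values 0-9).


Input: [2, 8, 1, 0, 8, 5, 8, 5, 4, 7]
Counts: [1, 1, 1, 0, 1, 2, 0, 1, 3, 0]

Sorted: [0, 1, 2, 4, 5, 5, 7, 8, 8, 8]


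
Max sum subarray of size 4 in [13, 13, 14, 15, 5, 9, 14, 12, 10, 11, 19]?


[0:4]: 55
[1:5]: 47
[2:6]: 43
[3:7]: 43
[4:8]: 40
[5:9]: 45
[6:10]: 47
[7:11]: 52

Max: 55 at [0:4]


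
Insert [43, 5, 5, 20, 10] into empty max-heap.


Insert 43: [43]
Insert 5: [43, 5]
Insert 5: [43, 5, 5]
Insert 20: [43, 20, 5, 5]
Insert 10: [43, 20, 5, 5, 10]

Final heap: [43, 20, 5, 5, 10]


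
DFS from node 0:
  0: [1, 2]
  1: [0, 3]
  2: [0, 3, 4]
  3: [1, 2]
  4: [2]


Visit 0, push [2, 1]
Visit 1, push [3]
Visit 3, push [2]
Visit 2, push [4]
Visit 4, push []

DFS order: [0, 1, 3, 2, 4]


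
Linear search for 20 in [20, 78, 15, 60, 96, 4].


i=0: 20==20 found!

Found at 0, 1 comps


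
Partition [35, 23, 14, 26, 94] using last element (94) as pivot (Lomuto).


Pivot: 94
  35 <= 94: advance i (no swap)
  23 <= 94: advance i (no swap)
  14 <= 94: advance i (no swap)
  26 <= 94: advance i (no swap)
Place pivot at 4: [35, 23, 14, 26, 94]

Partitioned: [35, 23, 14, 26, 94]


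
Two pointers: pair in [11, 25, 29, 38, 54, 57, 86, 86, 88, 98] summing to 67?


lo=0(11)+hi=9(98)=109
lo=0(11)+hi=8(88)=99
lo=0(11)+hi=7(86)=97
lo=0(11)+hi=6(86)=97
lo=0(11)+hi=5(57)=68
lo=0(11)+hi=4(54)=65
lo=1(25)+hi=4(54)=79
lo=1(25)+hi=3(38)=63
lo=2(29)+hi=3(38)=67

Yes: 29+38=67


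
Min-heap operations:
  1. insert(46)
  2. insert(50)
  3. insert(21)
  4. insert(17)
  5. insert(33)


insert(46) -> [46]
insert(50) -> [46, 50]
insert(21) -> [21, 50, 46]
insert(17) -> [17, 21, 46, 50]
insert(33) -> [17, 21, 46, 50, 33]

Final heap: [17, 21, 46, 50, 33]


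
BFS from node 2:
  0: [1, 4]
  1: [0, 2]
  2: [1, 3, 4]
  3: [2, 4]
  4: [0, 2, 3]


Visit 2, enqueue [1, 3, 4]
Visit 1, enqueue [0]
Visit 3, enqueue []
Visit 4, enqueue []
Visit 0, enqueue []

BFS order: [2, 1, 3, 4, 0]


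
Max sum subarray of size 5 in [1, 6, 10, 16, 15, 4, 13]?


[0:5]: 48
[1:6]: 51
[2:7]: 58

Max: 58 at [2:7]


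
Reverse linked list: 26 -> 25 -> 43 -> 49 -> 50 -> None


Step 1: curr=26, set curr.next=prev(None) | reversed so far: 26
Step 2: curr=25, set curr.next=prev(26) | reversed so far: 25 -> 26
Step 3: curr=43, set curr.next=prev(25) | reversed so far: 43 -> 25 -> 26
Step 4: curr=49, set curr.next=prev(43) | reversed so far: 49 -> 43 -> 25 -> 26
Step 5: curr=50, set curr.next=prev(49) | reversed so far: 50 -> 49 -> 43 -> 25 -> 26

50 -> 49 -> 43 -> 25 -> 26 -> None


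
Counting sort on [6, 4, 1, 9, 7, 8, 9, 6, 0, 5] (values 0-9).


Input: [6, 4, 1, 9, 7, 8, 9, 6, 0, 5]
Counts: [1, 1, 0, 0, 1, 1, 2, 1, 1, 2]

Sorted: [0, 1, 4, 5, 6, 6, 7, 8, 9, 9]


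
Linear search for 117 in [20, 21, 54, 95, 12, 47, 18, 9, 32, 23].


i=0: 20!=117
i=1: 21!=117
i=2: 54!=117
i=3: 95!=117
i=4: 12!=117
i=5: 47!=117
i=6: 18!=117
i=7: 9!=117
i=8: 32!=117
i=9: 23!=117

Not found, 10 comps


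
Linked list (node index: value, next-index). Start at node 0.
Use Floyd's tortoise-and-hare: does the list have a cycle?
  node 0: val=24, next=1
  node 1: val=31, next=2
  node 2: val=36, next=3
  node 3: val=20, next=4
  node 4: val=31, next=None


Floyd's tortoise (slow, +1) and hare (fast, +2):
  init: slow=0, fast=0
  step 1: slow=1, fast=2
  step 2: slow=2, fast=4
  step 3: fast -> None, no cycle

Cycle: no


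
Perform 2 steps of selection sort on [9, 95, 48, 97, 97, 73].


Initial: [9, 95, 48, 97, 97, 73]
Step 1: min=9 at 0
  Swap: [9, 95, 48, 97, 97, 73]
Step 2: min=48 at 2
  Swap: [9, 48, 95, 97, 97, 73]

After 2 steps: [9, 48, 95, 97, 97, 73]


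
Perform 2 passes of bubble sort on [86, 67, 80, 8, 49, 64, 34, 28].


Initial: [86, 67, 80, 8, 49, 64, 34, 28]
Pass 1: [67, 80, 8, 49, 64, 34, 28, 86] (7 swaps)
Pass 2: [67, 8, 49, 64, 34, 28, 80, 86] (5 swaps)

After 2 passes: [67, 8, 49, 64, 34, 28, 80, 86]


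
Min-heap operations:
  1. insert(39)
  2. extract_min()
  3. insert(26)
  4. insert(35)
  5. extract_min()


insert(39) -> [39]
extract_min()->39, []
insert(26) -> [26]
insert(35) -> [26, 35]
extract_min()->26, [35]

Final heap: [35]


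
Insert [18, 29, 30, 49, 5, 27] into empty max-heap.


Insert 18: [18]
Insert 29: [29, 18]
Insert 30: [30, 18, 29]
Insert 49: [49, 30, 29, 18]
Insert 5: [49, 30, 29, 18, 5]
Insert 27: [49, 30, 29, 18, 5, 27]

Final heap: [49, 30, 29, 18, 5, 27]


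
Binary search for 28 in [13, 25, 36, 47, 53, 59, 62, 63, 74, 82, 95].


Step 1: lo=0, hi=10, mid=5, val=59
Step 2: lo=0, hi=4, mid=2, val=36
Step 3: lo=0, hi=1, mid=0, val=13
Step 4: lo=1, hi=1, mid=1, val=25

Not found


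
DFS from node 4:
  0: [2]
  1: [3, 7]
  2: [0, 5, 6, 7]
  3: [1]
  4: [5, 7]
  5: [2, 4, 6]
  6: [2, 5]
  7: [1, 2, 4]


Visit 4, push [7, 5]
Visit 5, push [6, 2]
Visit 2, push [7, 6, 0]
Visit 0, push []
Visit 6, push []
Visit 7, push [1]
Visit 1, push [3]
Visit 3, push []

DFS order: [4, 5, 2, 0, 6, 7, 1, 3]


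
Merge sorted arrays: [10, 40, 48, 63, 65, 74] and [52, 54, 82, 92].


Take 10 from A
Take 40 from A
Take 48 from A
Take 52 from B
Take 54 from B
Take 63 from A
Take 65 from A
Take 74 from A

Merged: [10, 40, 48, 52, 54, 63, 65, 74, 82, 92]


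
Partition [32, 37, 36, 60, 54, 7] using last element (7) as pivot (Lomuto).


Pivot: 7
Place pivot at 0: [7, 37, 36, 60, 54, 32]

Partitioned: [7, 37, 36, 60, 54, 32]


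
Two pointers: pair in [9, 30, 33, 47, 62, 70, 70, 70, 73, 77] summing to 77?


lo=0(9)+hi=9(77)=86
lo=0(9)+hi=8(73)=82
lo=0(9)+hi=7(70)=79
lo=0(9)+hi=6(70)=79
lo=0(9)+hi=5(70)=79
lo=0(9)+hi=4(62)=71
lo=1(30)+hi=4(62)=92
lo=1(30)+hi=3(47)=77

Yes: 30+47=77


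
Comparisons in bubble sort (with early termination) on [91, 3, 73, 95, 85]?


Algorithm: bubble sort (with early termination)
Input: [91, 3, 73, 95, 85]
Sorted: [3, 73, 85, 91, 95]

9


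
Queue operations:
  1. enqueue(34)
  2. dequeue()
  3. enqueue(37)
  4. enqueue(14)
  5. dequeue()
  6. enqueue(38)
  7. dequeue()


enqueue(34) -> [34]
dequeue()->34, []
enqueue(37) -> [37]
enqueue(14) -> [37, 14]
dequeue()->37, [14]
enqueue(38) -> [14, 38]
dequeue()->14, [38]

Final queue: [38]


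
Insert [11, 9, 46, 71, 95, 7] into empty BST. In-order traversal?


Insert 11: root
Insert 9: L from 11
Insert 46: R from 11
Insert 71: R from 11 -> R from 46
Insert 95: R from 11 -> R from 46 -> R from 71
Insert 7: L from 11 -> L from 9

In-order: [7, 9, 11, 46, 71, 95]


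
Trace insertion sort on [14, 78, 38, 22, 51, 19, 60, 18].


Initial: [14, 78, 38, 22, 51, 19, 60, 18]
Insert 78: [14, 78, 38, 22, 51, 19, 60, 18]
Insert 38: [14, 38, 78, 22, 51, 19, 60, 18]
Insert 22: [14, 22, 38, 78, 51, 19, 60, 18]
Insert 51: [14, 22, 38, 51, 78, 19, 60, 18]
Insert 19: [14, 19, 22, 38, 51, 78, 60, 18]
Insert 60: [14, 19, 22, 38, 51, 60, 78, 18]
Insert 18: [14, 18, 19, 22, 38, 51, 60, 78]

Sorted: [14, 18, 19, 22, 38, 51, 60, 78]


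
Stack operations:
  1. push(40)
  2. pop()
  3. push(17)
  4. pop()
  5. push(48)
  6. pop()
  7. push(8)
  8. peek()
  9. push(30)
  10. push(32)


push(40) -> [40]
pop()->40, []
push(17) -> [17]
pop()->17, []
push(48) -> [48]
pop()->48, []
push(8) -> [8]
peek()->8
push(30) -> [8, 30]
push(32) -> [8, 30, 32]

Final stack: [8, 30, 32]


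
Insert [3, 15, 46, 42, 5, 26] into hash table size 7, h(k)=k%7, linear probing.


Insert 3: h=3 -> slot 3
Insert 15: h=1 -> slot 1
Insert 46: h=4 -> slot 4
Insert 42: h=0 -> slot 0
Insert 5: h=5 -> slot 5
Insert 26: h=5, 1 probes -> slot 6

Table: [42, 15, None, 3, 46, 5, 26]


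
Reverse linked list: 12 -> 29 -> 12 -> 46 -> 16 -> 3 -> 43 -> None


Step 1: curr=12, set curr.next=prev(None) | reversed so far: 12
Step 2: curr=29, set curr.next=prev(12) | reversed so far: 29 -> 12
Step 3: curr=12, set curr.next=prev(29) | reversed so far: 12 -> 29 -> 12
Step 4: curr=46, set curr.next=prev(12) | reversed so far: 46 -> 12 -> 29 -> 12
Step 5: curr=16, set curr.next=prev(46) | reversed so far: 16 -> 46 -> 12 -> 29 -> 12
Step 6: curr=3, set curr.next=prev(16) | reversed so far: 3 -> 16 -> 46 -> 12 -> 29 -> 12
Step 7: curr=43, set curr.next=prev(3) | reversed so far: 43 -> 3 -> 16 -> 46 -> 12 -> 29 -> 12

43 -> 3 -> 16 -> 46 -> 12 -> 29 -> 12 -> None


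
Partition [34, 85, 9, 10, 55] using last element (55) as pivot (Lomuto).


Pivot: 55
  34 <= 55: advance i (no swap)
  9 <= 55: swap -> [34, 9, 85, 10, 55]
  10 <= 55: swap -> [34, 9, 10, 85, 55]
Place pivot at 3: [34, 9, 10, 55, 85]

Partitioned: [34, 9, 10, 55, 85]


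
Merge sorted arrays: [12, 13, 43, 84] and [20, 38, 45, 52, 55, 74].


Take 12 from A
Take 13 from A
Take 20 from B
Take 38 from B
Take 43 from A
Take 45 from B
Take 52 from B
Take 55 from B
Take 74 from B

Merged: [12, 13, 20, 38, 43, 45, 52, 55, 74, 84]


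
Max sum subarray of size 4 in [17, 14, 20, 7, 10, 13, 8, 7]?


[0:4]: 58
[1:5]: 51
[2:6]: 50
[3:7]: 38
[4:8]: 38

Max: 58 at [0:4]


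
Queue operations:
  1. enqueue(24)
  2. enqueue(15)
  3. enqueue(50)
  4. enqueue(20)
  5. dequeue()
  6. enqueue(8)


enqueue(24) -> [24]
enqueue(15) -> [24, 15]
enqueue(50) -> [24, 15, 50]
enqueue(20) -> [24, 15, 50, 20]
dequeue()->24, [15, 50, 20]
enqueue(8) -> [15, 50, 20, 8]

Final queue: [15, 50, 20, 8]


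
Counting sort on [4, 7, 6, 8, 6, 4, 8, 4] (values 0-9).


Input: [4, 7, 6, 8, 6, 4, 8, 4]
Counts: [0, 0, 0, 0, 3, 0, 2, 1, 2, 0]

Sorted: [4, 4, 4, 6, 6, 7, 8, 8]


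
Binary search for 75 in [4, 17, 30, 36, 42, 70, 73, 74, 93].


Step 1: lo=0, hi=8, mid=4, val=42
Step 2: lo=5, hi=8, mid=6, val=73
Step 3: lo=7, hi=8, mid=7, val=74
Step 4: lo=8, hi=8, mid=8, val=93

Not found


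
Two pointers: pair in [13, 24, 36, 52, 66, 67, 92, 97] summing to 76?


lo=0(13)+hi=7(97)=110
lo=0(13)+hi=6(92)=105
lo=0(13)+hi=5(67)=80
lo=0(13)+hi=4(66)=79
lo=0(13)+hi=3(52)=65
lo=1(24)+hi=3(52)=76

Yes: 24+52=76


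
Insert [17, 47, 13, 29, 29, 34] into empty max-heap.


Insert 17: [17]
Insert 47: [47, 17]
Insert 13: [47, 17, 13]
Insert 29: [47, 29, 13, 17]
Insert 29: [47, 29, 13, 17, 29]
Insert 34: [47, 29, 34, 17, 29, 13]

Final heap: [47, 29, 34, 17, 29, 13]


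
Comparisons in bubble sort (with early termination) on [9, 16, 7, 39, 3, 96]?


Algorithm: bubble sort (with early termination)
Input: [9, 16, 7, 39, 3, 96]
Sorted: [3, 7, 9, 16, 39, 96]

15


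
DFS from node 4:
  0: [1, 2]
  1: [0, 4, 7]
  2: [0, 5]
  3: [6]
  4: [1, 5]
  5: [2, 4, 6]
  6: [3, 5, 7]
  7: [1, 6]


Visit 4, push [5, 1]
Visit 1, push [7, 0]
Visit 0, push [2]
Visit 2, push [5]
Visit 5, push [6]
Visit 6, push [7, 3]
Visit 3, push []
Visit 7, push []

DFS order: [4, 1, 0, 2, 5, 6, 3, 7]


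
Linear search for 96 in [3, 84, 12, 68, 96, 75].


i=0: 3!=96
i=1: 84!=96
i=2: 12!=96
i=3: 68!=96
i=4: 96==96 found!

Found at 4, 5 comps


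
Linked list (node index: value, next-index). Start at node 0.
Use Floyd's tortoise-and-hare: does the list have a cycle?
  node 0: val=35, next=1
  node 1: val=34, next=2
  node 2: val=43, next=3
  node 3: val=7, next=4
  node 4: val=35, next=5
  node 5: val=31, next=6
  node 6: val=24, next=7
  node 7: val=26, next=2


Floyd's tortoise (slow, +1) and hare (fast, +2):
  init: slow=0, fast=0
  step 1: slow=1, fast=2
  step 2: slow=2, fast=4
  step 3: slow=3, fast=6
  step 4: slow=4, fast=2
  step 5: slow=5, fast=4
  step 6: slow=6, fast=6
  slow == fast at node 6: cycle detected

Cycle: yes


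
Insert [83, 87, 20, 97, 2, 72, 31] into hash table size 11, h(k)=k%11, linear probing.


Insert 83: h=6 -> slot 6
Insert 87: h=10 -> slot 10
Insert 20: h=9 -> slot 9
Insert 97: h=9, 2 probes -> slot 0
Insert 2: h=2 -> slot 2
Insert 72: h=6, 1 probes -> slot 7
Insert 31: h=9, 3 probes -> slot 1

Table: [97, 31, 2, None, None, None, 83, 72, None, 20, 87]


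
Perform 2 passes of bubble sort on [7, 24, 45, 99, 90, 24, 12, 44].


Initial: [7, 24, 45, 99, 90, 24, 12, 44]
Pass 1: [7, 24, 45, 90, 24, 12, 44, 99] (4 swaps)
Pass 2: [7, 24, 45, 24, 12, 44, 90, 99] (3 swaps)

After 2 passes: [7, 24, 45, 24, 12, 44, 90, 99]


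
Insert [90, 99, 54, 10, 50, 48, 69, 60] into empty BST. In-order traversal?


Insert 90: root
Insert 99: R from 90
Insert 54: L from 90
Insert 10: L from 90 -> L from 54
Insert 50: L from 90 -> L from 54 -> R from 10
Insert 48: L from 90 -> L from 54 -> R from 10 -> L from 50
Insert 69: L from 90 -> R from 54
Insert 60: L from 90 -> R from 54 -> L from 69

In-order: [10, 48, 50, 54, 60, 69, 90, 99]


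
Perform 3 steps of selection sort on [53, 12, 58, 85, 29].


Initial: [53, 12, 58, 85, 29]
Step 1: min=12 at 1
  Swap: [12, 53, 58, 85, 29]
Step 2: min=29 at 4
  Swap: [12, 29, 58, 85, 53]
Step 3: min=53 at 4
  Swap: [12, 29, 53, 85, 58]

After 3 steps: [12, 29, 53, 85, 58]


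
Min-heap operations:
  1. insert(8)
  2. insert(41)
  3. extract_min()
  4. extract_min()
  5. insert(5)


insert(8) -> [8]
insert(41) -> [8, 41]
extract_min()->8, [41]
extract_min()->41, []
insert(5) -> [5]

Final heap: [5]


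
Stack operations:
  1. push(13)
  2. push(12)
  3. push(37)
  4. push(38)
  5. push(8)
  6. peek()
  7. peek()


push(13) -> [13]
push(12) -> [13, 12]
push(37) -> [13, 12, 37]
push(38) -> [13, 12, 37, 38]
push(8) -> [13, 12, 37, 38, 8]
peek()->8
peek()->8

Final stack: [13, 12, 37, 38, 8]


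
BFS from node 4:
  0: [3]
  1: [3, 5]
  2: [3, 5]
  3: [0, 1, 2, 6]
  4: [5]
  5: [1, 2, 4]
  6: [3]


Visit 4, enqueue [5]
Visit 5, enqueue [1, 2]
Visit 1, enqueue [3]
Visit 2, enqueue []
Visit 3, enqueue [0, 6]
Visit 0, enqueue []
Visit 6, enqueue []

BFS order: [4, 5, 1, 2, 3, 0, 6]


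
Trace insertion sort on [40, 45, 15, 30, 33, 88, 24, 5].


Initial: [40, 45, 15, 30, 33, 88, 24, 5]
Insert 45: [40, 45, 15, 30, 33, 88, 24, 5]
Insert 15: [15, 40, 45, 30, 33, 88, 24, 5]
Insert 30: [15, 30, 40, 45, 33, 88, 24, 5]
Insert 33: [15, 30, 33, 40, 45, 88, 24, 5]
Insert 88: [15, 30, 33, 40, 45, 88, 24, 5]
Insert 24: [15, 24, 30, 33, 40, 45, 88, 5]
Insert 5: [5, 15, 24, 30, 33, 40, 45, 88]

Sorted: [5, 15, 24, 30, 33, 40, 45, 88]


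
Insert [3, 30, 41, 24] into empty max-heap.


Insert 3: [3]
Insert 30: [30, 3]
Insert 41: [41, 3, 30]
Insert 24: [41, 24, 30, 3]

Final heap: [41, 24, 30, 3]


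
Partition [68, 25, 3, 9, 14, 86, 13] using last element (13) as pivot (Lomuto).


Pivot: 13
  3 <= 13: swap -> [3, 25, 68, 9, 14, 86, 13]
  9 <= 13: swap -> [3, 9, 68, 25, 14, 86, 13]
Place pivot at 2: [3, 9, 13, 25, 14, 86, 68]

Partitioned: [3, 9, 13, 25, 14, 86, 68]


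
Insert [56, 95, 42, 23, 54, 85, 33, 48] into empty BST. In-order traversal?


Insert 56: root
Insert 95: R from 56
Insert 42: L from 56
Insert 23: L from 56 -> L from 42
Insert 54: L from 56 -> R from 42
Insert 85: R from 56 -> L from 95
Insert 33: L from 56 -> L from 42 -> R from 23
Insert 48: L from 56 -> R from 42 -> L from 54

In-order: [23, 33, 42, 48, 54, 56, 85, 95]


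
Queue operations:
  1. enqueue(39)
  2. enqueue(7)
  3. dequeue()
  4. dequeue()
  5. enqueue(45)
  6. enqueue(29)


enqueue(39) -> [39]
enqueue(7) -> [39, 7]
dequeue()->39, [7]
dequeue()->7, []
enqueue(45) -> [45]
enqueue(29) -> [45, 29]

Final queue: [45, 29]


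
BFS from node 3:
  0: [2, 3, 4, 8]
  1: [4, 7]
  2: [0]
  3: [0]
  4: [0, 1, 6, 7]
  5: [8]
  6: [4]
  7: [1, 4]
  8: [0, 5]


Visit 3, enqueue [0]
Visit 0, enqueue [2, 4, 8]
Visit 2, enqueue []
Visit 4, enqueue [1, 6, 7]
Visit 8, enqueue [5]
Visit 1, enqueue []
Visit 6, enqueue []
Visit 7, enqueue []
Visit 5, enqueue []

BFS order: [3, 0, 2, 4, 8, 1, 6, 7, 5]
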